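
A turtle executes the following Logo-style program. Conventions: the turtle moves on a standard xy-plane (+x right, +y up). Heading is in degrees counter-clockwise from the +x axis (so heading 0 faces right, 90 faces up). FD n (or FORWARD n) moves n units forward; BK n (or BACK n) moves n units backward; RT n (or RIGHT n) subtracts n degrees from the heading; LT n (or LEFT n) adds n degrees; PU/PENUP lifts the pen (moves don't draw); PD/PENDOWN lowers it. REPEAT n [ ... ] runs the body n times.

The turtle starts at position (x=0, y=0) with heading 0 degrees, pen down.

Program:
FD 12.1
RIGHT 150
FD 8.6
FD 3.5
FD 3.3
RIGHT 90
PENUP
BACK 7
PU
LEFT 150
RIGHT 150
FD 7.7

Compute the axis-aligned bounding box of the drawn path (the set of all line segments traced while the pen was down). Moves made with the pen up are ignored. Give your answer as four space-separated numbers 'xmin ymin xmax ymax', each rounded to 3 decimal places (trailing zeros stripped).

Answer: -1.237 -7.7 12.1 0

Derivation:
Executing turtle program step by step:
Start: pos=(0,0), heading=0, pen down
FD 12.1: (0,0) -> (12.1,0) [heading=0, draw]
RT 150: heading 0 -> 210
FD 8.6: (12.1,0) -> (4.652,-4.3) [heading=210, draw]
FD 3.5: (4.652,-4.3) -> (1.621,-6.05) [heading=210, draw]
FD 3.3: (1.621,-6.05) -> (-1.237,-7.7) [heading=210, draw]
RT 90: heading 210 -> 120
PU: pen up
BK 7: (-1.237,-7.7) -> (2.263,-13.762) [heading=120, move]
PU: pen up
LT 150: heading 120 -> 270
RT 150: heading 270 -> 120
FD 7.7: (2.263,-13.762) -> (-1.587,-7.094) [heading=120, move]
Final: pos=(-1.587,-7.094), heading=120, 4 segment(s) drawn

Segment endpoints: x in {-1.237, 0, 1.621, 4.652, 12.1}, y in {-7.7, -6.05, -4.3, 0}
xmin=-1.237, ymin=-7.7, xmax=12.1, ymax=0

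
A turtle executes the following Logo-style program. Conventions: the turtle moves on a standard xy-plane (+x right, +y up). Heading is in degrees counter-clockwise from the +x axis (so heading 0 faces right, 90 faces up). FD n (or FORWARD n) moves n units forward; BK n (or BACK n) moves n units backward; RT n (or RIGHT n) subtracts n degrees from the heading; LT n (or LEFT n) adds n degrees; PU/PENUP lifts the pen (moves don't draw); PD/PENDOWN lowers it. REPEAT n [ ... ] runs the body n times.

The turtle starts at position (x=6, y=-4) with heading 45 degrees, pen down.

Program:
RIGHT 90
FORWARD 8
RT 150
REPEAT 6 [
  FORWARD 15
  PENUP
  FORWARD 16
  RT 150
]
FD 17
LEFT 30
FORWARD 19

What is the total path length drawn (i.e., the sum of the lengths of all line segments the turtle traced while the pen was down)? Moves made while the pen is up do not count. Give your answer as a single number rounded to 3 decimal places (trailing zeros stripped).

Executing turtle program step by step:
Start: pos=(6,-4), heading=45, pen down
RT 90: heading 45 -> 315
FD 8: (6,-4) -> (11.657,-9.657) [heading=315, draw]
RT 150: heading 315 -> 165
REPEAT 6 [
  -- iteration 1/6 --
  FD 15: (11.657,-9.657) -> (-2.832,-5.775) [heading=165, draw]
  PU: pen up
  FD 16: (-2.832,-5.775) -> (-18.287,-1.633) [heading=165, move]
  RT 150: heading 165 -> 15
  -- iteration 2/6 --
  FD 15: (-18.287,-1.633) -> (-3.798,2.249) [heading=15, move]
  PU: pen up
  FD 16: (-3.798,2.249) -> (11.657,6.39) [heading=15, move]
  RT 150: heading 15 -> 225
  -- iteration 3/6 --
  FD 15: (11.657,6.39) -> (1.05,-4.217) [heading=225, move]
  PU: pen up
  FD 16: (1.05,-4.217) -> (-10.263,-15.53) [heading=225, move]
  RT 150: heading 225 -> 75
  -- iteration 4/6 --
  FD 15: (-10.263,-15.53) -> (-6.381,-1.041) [heading=75, move]
  PU: pen up
  FD 16: (-6.381,-1.041) -> (-2.24,14.413) [heading=75, move]
  RT 150: heading 75 -> 285
  -- iteration 5/6 --
  FD 15: (-2.24,14.413) -> (1.642,-0.076) [heading=285, move]
  PU: pen up
  FD 16: (1.642,-0.076) -> (5.783,-15.53) [heading=285, move]
  RT 150: heading 285 -> 135
  -- iteration 6/6 --
  FD 15: (5.783,-15.53) -> (-4.823,-4.924) [heading=135, move]
  PU: pen up
  FD 16: (-4.823,-4.924) -> (-16.137,6.39) [heading=135, move]
  RT 150: heading 135 -> 345
]
FD 17: (-16.137,6.39) -> (0.284,1.99) [heading=345, move]
LT 30: heading 345 -> 15
FD 19: (0.284,1.99) -> (18.636,6.908) [heading=15, move]
Final: pos=(18.636,6.908), heading=15, 2 segment(s) drawn

Segment lengths:
  seg 1: (6,-4) -> (11.657,-9.657), length = 8
  seg 2: (11.657,-9.657) -> (-2.832,-5.775), length = 15
Total = 23

Answer: 23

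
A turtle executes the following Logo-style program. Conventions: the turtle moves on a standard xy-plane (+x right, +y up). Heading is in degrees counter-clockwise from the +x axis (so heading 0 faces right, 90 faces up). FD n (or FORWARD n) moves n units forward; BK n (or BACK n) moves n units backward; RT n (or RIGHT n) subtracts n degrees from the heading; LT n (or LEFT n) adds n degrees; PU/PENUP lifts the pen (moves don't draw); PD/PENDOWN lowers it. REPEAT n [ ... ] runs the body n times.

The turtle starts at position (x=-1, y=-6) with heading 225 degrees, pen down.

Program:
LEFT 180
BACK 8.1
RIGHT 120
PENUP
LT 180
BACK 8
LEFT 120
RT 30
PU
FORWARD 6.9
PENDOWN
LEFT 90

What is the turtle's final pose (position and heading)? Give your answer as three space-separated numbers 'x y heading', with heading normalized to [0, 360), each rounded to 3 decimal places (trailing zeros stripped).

Answer: -11.322 -21.241 285

Derivation:
Executing turtle program step by step:
Start: pos=(-1,-6), heading=225, pen down
LT 180: heading 225 -> 45
BK 8.1: (-1,-6) -> (-6.728,-11.728) [heading=45, draw]
RT 120: heading 45 -> 285
PU: pen up
LT 180: heading 285 -> 105
BK 8: (-6.728,-11.728) -> (-4.657,-19.455) [heading=105, move]
LT 120: heading 105 -> 225
RT 30: heading 225 -> 195
PU: pen up
FD 6.9: (-4.657,-19.455) -> (-11.322,-21.241) [heading=195, move]
PD: pen down
LT 90: heading 195 -> 285
Final: pos=(-11.322,-21.241), heading=285, 1 segment(s) drawn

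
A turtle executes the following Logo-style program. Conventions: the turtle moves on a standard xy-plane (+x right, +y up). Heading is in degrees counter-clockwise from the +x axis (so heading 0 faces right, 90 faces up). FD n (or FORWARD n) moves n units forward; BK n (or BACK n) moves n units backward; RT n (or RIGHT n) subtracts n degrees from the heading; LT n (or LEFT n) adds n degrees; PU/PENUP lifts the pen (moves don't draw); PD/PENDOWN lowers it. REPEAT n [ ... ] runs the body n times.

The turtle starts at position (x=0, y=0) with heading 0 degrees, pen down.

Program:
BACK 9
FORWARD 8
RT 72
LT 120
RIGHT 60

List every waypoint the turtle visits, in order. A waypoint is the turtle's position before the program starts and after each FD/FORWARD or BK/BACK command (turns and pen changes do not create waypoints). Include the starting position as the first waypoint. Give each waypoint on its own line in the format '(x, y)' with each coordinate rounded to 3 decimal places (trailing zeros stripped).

Executing turtle program step by step:
Start: pos=(0,0), heading=0, pen down
BK 9: (0,0) -> (-9,0) [heading=0, draw]
FD 8: (-9,0) -> (-1,0) [heading=0, draw]
RT 72: heading 0 -> 288
LT 120: heading 288 -> 48
RT 60: heading 48 -> 348
Final: pos=(-1,0), heading=348, 2 segment(s) drawn
Waypoints (3 total):
(0, 0)
(-9, 0)
(-1, 0)

Answer: (0, 0)
(-9, 0)
(-1, 0)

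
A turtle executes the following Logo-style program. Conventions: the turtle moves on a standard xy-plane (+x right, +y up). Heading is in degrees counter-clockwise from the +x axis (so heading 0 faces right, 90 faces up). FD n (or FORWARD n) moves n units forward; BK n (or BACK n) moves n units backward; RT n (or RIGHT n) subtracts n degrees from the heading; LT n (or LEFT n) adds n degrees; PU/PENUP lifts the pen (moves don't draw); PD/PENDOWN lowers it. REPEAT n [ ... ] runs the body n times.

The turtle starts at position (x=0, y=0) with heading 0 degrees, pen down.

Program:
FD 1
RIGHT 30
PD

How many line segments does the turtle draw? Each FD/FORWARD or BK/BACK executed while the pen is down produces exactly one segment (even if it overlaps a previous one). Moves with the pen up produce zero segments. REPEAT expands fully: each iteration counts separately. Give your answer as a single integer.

Executing turtle program step by step:
Start: pos=(0,0), heading=0, pen down
FD 1: (0,0) -> (1,0) [heading=0, draw]
RT 30: heading 0 -> 330
PD: pen down
Final: pos=(1,0), heading=330, 1 segment(s) drawn
Segments drawn: 1

Answer: 1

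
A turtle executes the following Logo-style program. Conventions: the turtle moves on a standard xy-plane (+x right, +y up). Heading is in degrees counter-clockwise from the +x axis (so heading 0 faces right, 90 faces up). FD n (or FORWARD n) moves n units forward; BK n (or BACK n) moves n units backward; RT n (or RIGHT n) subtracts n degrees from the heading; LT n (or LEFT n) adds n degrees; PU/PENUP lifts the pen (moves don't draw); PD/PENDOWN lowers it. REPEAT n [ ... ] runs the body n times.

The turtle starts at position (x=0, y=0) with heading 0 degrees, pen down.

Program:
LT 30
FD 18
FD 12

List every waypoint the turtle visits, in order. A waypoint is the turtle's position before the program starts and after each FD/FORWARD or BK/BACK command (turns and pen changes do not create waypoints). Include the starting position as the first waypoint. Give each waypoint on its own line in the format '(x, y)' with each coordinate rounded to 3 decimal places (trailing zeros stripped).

Answer: (0, 0)
(15.588, 9)
(25.981, 15)

Derivation:
Executing turtle program step by step:
Start: pos=(0,0), heading=0, pen down
LT 30: heading 0 -> 30
FD 18: (0,0) -> (15.588,9) [heading=30, draw]
FD 12: (15.588,9) -> (25.981,15) [heading=30, draw]
Final: pos=(25.981,15), heading=30, 2 segment(s) drawn
Waypoints (3 total):
(0, 0)
(15.588, 9)
(25.981, 15)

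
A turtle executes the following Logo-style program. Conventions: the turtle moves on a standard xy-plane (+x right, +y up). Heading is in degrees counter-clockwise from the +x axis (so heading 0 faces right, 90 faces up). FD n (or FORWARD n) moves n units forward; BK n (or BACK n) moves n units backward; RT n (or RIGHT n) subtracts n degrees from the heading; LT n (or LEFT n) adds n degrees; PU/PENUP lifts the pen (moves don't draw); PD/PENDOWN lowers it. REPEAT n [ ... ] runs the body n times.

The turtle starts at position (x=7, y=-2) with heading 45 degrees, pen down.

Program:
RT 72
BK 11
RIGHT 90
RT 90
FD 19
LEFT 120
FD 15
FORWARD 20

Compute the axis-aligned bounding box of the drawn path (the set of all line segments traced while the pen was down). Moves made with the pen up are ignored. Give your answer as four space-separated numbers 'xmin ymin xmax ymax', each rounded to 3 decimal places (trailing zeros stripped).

Executing turtle program step by step:
Start: pos=(7,-2), heading=45, pen down
RT 72: heading 45 -> 333
BK 11: (7,-2) -> (-2.801,2.994) [heading=333, draw]
RT 90: heading 333 -> 243
RT 90: heading 243 -> 153
FD 19: (-2.801,2.994) -> (-19.73,11.62) [heading=153, draw]
LT 120: heading 153 -> 273
FD 15: (-19.73,11.62) -> (-18.945,-3.36) [heading=273, draw]
FD 20: (-18.945,-3.36) -> (-17.898,-23.332) [heading=273, draw]
Final: pos=(-17.898,-23.332), heading=273, 4 segment(s) drawn

Segment endpoints: x in {-19.73, -18.945, -17.898, -2.801, 7}, y in {-23.332, -3.36, -2, 2.994, 11.62}
xmin=-19.73, ymin=-23.332, xmax=7, ymax=11.62

Answer: -19.73 -23.332 7 11.62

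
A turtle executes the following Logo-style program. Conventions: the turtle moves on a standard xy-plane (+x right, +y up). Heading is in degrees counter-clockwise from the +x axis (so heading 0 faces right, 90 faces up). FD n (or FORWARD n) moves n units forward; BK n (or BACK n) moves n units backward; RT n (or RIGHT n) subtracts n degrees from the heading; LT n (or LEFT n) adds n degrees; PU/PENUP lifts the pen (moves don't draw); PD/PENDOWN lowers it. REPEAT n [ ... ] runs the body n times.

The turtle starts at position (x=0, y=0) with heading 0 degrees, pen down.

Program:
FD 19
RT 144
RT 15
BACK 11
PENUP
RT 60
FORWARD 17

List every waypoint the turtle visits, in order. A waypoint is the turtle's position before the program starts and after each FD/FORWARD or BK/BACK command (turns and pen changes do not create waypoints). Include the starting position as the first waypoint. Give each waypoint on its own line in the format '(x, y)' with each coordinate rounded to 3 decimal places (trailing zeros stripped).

Executing turtle program step by step:
Start: pos=(0,0), heading=0, pen down
FD 19: (0,0) -> (19,0) [heading=0, draw]
RT 144: heading 0 -> 216
RT 15: heading 216 -> 201
BK 11: (19,0) -> (29.269,3.942) [heading=201, draw]
PU: pen up
RT 60: heading 201 -> 141
FD 17: (29.269,3.942) -> (16.058,14.64) [heading=141, move]
Final: pos=(16.058,14.64), heading=141, 2 segment(s) drawn
Waypoints (4 total):
(0, 0)
(19, 0)
(29.269, 3.942)
(16.058, 14.64)

Answer: (0, 0)
(19, 0)
(29.269, 3.942)
(16.058, 14.64)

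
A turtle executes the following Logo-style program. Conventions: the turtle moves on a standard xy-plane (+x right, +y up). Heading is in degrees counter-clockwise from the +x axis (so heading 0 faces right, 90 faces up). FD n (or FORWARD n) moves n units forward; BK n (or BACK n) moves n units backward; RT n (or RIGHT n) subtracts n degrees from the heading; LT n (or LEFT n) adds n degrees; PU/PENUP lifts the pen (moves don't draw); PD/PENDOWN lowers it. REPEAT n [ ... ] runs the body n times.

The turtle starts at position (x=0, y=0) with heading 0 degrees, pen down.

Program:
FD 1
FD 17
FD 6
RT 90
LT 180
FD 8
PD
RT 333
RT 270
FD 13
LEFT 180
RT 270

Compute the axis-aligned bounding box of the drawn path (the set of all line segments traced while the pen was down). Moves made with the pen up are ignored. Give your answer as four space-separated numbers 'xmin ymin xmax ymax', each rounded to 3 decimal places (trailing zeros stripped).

Answer: 0 0 24 8

Derivation:
Executing turtle program step by step:
Start: pos=(0,0), heading=0, pen down
FD 1: (0,0) -> (1,0) [heading=0, draw]
FD 17: (1,0) -> (18,0) [heading=0, draw]
FD 6: (18,0) -> (24,0) [heading=0, draw]
RT 90: heading 0 -> 270
LT 180: heading 270 -> 90
FD 8: (24,0) -> (24,8) [heading=90, draw]
PD: pen down
RT 333: heading 90 -> 117
RT 270: heading 117 -> 207
FD 13: (24,8) -> (12.417,2.098) [heading=207, draw]
LT 180: heading 207 -> 27
RT 270: heading 27 -> 117
Final: pos=(12.417,2.098), heading=117, 5 segment(s) drawn

Segment endpoints: x in {0, 1, 12.417, 18, 24}, y in {0, 2.098, 8}
xmin=0, ymin=0, xmax=24, ymax=8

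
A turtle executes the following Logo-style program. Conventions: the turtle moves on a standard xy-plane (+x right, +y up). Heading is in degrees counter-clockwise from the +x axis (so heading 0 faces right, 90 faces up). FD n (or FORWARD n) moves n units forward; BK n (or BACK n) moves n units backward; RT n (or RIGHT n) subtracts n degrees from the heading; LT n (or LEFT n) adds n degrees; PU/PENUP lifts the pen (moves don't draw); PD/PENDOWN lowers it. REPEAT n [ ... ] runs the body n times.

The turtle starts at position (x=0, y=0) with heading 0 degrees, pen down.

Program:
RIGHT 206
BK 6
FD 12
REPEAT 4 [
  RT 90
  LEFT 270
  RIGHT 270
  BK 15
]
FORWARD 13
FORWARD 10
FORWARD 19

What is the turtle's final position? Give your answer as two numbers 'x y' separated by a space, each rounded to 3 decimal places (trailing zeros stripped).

Executing turtle program step by step:
Start: pos=(0,0), heading=0, pen down
RT 206: heading 0 -> 154
BK 6: (0,0) -> (5.393,-2.63) [heading=154, draw]
FD 12: (5.393,-2.63) -> (-5.393,2.63) [heading=154, draw]
REPEAT 4 [
  -- iteration 1/4 --
  RT 90: heading 154 -> 64
  LT 270: heading 64 -> 334
  RT 270: heading 334 -> 64
  BK 15: (-5.393,2.63) -> (-11.968,-10.852) [heading=64, draw]
  -- iteration 2/4 --
  RT 90: heading 64 -> 334
  LT 270: heading 334 -> 244
  RT 270: heading 244 -> 334
  BK 15: (-11.968,-10.852) -> (-25.45,-4.276) [heading=334, draw]
  -- iteration 3/4 --
  RT 90: heading 334 -> 244
  LT 270: heading 244 -> 154
  RT 270: heading 154 -> 244
  BK 15: (-25.45,-4.276) -> (-18.875,9.206) [heading=244, draw]
  -- iteration 4/4 --
  RT 90: heading 244 -> 154
  LT 270: heading 154 -> 64
  RT 270: heading 64 -> 154
  BK 15: (-18.875,9.206) -> (-5.393,2.63) [heading=154, draw]
]
FD 13: (-5.393,2.63) -> (-17.077,8.329) [heading=154, draw]
FD 10: (-17.077,8.329) -> (-26.065,12.713) [heading=154, draw]
FD 19: (-26.065,12.713) -> (-43.142,21.042) [heading=154, draw]
Final: pos=(-43.142,21.042), heading=154, 9 segment(s) drawn

Answer: -43.142 21.042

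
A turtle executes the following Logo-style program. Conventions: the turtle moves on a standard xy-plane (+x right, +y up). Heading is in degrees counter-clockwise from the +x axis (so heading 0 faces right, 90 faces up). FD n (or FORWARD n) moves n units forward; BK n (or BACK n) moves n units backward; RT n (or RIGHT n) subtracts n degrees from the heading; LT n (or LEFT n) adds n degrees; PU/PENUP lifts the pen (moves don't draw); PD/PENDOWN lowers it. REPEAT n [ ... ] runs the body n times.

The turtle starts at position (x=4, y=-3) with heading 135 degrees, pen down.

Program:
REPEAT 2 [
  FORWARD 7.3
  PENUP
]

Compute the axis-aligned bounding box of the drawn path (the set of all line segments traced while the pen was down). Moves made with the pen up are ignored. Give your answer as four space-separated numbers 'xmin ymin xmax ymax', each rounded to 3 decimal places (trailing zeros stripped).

Answer: -1.162 -3 4 2.162

Derivation:
Executing turtle program step by step:
Start: pos=(4,-3), heading=135, pen down
REPEAT 2 [
  -- iteration 1/2 --
  FD 7.3: (4,-3) -> (-1.162,2.162) [heading=135, draw]
  PU: pen up
  -- iteration 2/2 --
  FD 7.3: (-1.162,2.162) -> (-6.324,7.324) [heading=135, move]
  PU: pen up
]
Final: pos=(-6.324,7.324), heading=135, 1 segment(s) drawn

Segment endpoints: x in {-1.162, 4}, y in {-3, 2.162}
xmin=-1.162, ymin=-3, xmax=4, ymax=2.162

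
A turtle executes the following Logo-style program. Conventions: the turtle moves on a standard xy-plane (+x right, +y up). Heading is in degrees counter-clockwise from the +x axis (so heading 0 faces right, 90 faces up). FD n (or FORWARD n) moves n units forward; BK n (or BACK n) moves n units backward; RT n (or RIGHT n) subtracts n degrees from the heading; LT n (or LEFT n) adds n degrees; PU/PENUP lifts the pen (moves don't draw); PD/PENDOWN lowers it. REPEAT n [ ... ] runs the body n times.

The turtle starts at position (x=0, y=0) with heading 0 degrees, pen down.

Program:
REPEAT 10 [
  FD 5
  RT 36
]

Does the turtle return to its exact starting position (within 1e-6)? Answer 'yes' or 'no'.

Answer: yes

Derivation:
Executing turtle program step by step:
Start: pos=(0,0), heading=0, pen down
REPEAT 10 [
  -- iteration 1/10 --
  FD 5: (0,0) -> (5,0) [heading=0, draw]
  RT 36: heading 0 -> 324
  -- iteration 2/10 --
  FD 5: (5,0) -> (9.045,-2.939) [heading=324, draw]
  RT 36: heading 324 -> 288
  -- iteration 3/10 --
  FD 5: (9.045,-2.939) -> (10.59,-7.694) [heading=288, draw]
  RT 36: heading 288 -> 252
  -- iteration 4/10 --
  FD 5: (10.59,-7.694) -> (9.045,-12.449) [heading=252, draw]
  RT 36: heading 252 -> 216
  -- iteration 5/10 --
  FD 5: (9.045,-12.449) -> (5,-15.388) [heading=216, draw]
  RT 36: heading 216 -> 180
  -- iteration 6/10 --
  FD 5: (5,-15.388) -> (0,-15.388) [heading=180, draw]
  RT 36: heading 180 -> 144
  -- iteration 7/10 --
  FD 5: (0,-15.388) -> (-4.045,-12.449) [heading=144, draw]
  RT 36: heading 144 -> 108
  -- iteration 8/10 --
  FD 5: (-4.045,-12.449) -> (-5.59,-7.694) [heading=108, draw]
  RT 36: heading 108 -> 72
  -- iteration 9/10 --
  FD 5: (-5.59,-7.694) -> (-4.045,-2.939) [heading=72, draw]
  RT 36: heading 72 -> 36
  -- iteration 10/10 --
  FD 5: (-4.045,-2.939) -> (0,0) [heading=36, draw]
  RT 36: heading 36 -> 0
]
Final: pos=(0,0), heading=0, 10 segment(s) drawn

Start position: (0, 0)
Final position: (0, 0)
Distance = 0; < 1e-6 -> CLOSED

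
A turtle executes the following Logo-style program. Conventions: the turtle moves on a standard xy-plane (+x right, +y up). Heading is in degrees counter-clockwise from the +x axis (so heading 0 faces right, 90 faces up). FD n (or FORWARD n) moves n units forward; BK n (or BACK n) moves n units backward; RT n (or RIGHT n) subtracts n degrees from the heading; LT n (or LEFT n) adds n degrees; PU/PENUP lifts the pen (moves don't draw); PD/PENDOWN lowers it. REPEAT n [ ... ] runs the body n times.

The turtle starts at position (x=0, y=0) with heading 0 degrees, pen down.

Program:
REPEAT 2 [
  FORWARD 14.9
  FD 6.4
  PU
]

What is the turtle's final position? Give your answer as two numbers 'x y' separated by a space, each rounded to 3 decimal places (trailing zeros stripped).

Answer: 42.6 0

Derivation:
Executing turtle program step by step:
Start: pos=(0,0), heading=0, pen down
REPEAT 2 [
  -- iteration 1/2 --
  FD 14.9: (0,0) -> (14.9,0) [heading=0, draw]
  FD 6.4: (14.9,0) -> (21.3,0) [heading=0, draw]
  PU: pen up
  -- iteration 2/2 --
  FD 14.9: (21.3,0) -> (36.2,0) [heading=0, move]
  FD 6.4: (36.2,0) -> (42.6,0) [heading=0, move]
  PU: pen up
]
Final: pos=(42.6,0), heading=0, 2 segment(s) drawn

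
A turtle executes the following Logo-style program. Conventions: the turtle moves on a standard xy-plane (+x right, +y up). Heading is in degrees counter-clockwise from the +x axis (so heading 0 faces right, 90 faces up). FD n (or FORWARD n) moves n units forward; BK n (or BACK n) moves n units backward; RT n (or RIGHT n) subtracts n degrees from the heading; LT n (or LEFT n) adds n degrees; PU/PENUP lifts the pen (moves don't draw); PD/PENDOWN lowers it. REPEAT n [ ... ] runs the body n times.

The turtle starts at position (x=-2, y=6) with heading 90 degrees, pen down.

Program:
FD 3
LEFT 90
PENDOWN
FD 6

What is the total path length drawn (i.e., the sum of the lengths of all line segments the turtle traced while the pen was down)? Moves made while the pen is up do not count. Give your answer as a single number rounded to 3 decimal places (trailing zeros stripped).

Executing turtle program step by step:
Start: pos=(-2,6), heading=90, pen down
FD 3: (-2,6) -> (-2,9) [heading=90, draw]
LT 90: heading 90 -> 180
PD: pen down
FD 6: (-2,9) -> (-8,9) [heading=180, draw]
Final: pos=(-8,9), heading=180, 2 segment(s) drawn

Segment lengths:
  seg 1: (-2,6) -> (-2,9), length = 3
  seg 2: (-2,9) -> (-8,9), length = 6
Total = 9

Answer: 9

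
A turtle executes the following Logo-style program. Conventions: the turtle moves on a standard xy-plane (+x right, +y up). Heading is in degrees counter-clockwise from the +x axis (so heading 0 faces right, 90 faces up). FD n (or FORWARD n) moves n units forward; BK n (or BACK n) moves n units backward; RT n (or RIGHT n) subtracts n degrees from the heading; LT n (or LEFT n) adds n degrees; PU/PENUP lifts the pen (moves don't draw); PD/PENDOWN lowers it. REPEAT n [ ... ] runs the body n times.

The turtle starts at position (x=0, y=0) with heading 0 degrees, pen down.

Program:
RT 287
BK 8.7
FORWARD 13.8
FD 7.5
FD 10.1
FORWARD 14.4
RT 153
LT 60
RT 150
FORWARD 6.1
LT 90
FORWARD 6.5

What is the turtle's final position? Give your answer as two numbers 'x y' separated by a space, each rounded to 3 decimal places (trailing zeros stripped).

Answer: 5.968 28.018

Derivation:
Executing turtle program step by step:
Start: pos=(0,0), heading=0, pen down
RT 287: heading 0 -> 73
BK 8.7: (0,0) -> (-2.544,-8.32) [heading=73, draw]
FD 13.8: (-2.544,-8.32) -> (1.491,4.877) [heading=73, draw]
FD 7.5: (1.491,4.877) -> (3.684,12.049) [heading=73, draw]
FD 10.1: (3.684,12.049) -> (6.637,21.708) [heading=73, draw]
FD 14.4: (6.637,21.708) -> (10.847,35.479) [heading=73, draw]
RT 153: heading 73 -> 280
LT 60: heading 280 -> 340
RT 150: heading 340 -> 190
FD 6.1: (10.847,35.479) -> (4.84,34.42) [heading=190, draw]
LT 90: heading 190 -> 280
FD 6.5: (4.84,34.42) -> (5.968,28.018) [heading=280, draw]
Final: pos=(5.968,28.018), heading=280, 7 segment(s) drawn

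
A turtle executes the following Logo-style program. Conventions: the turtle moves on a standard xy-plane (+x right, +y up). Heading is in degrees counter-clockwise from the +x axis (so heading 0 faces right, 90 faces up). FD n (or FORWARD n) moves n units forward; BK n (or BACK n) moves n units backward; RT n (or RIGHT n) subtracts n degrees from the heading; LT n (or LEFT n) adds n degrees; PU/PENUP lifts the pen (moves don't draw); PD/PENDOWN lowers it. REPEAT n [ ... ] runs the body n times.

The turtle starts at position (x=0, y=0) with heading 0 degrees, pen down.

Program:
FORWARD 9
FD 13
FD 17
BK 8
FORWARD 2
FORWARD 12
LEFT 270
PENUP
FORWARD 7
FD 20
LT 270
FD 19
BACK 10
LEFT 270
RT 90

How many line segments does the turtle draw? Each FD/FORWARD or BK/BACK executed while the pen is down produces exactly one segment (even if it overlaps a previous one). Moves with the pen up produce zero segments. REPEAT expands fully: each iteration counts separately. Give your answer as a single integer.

Executing turtle program step by step:
Start: pos=(0,0), heading=0, pen down
FD 9: (0,0) -> (9,0) [heading=0, draw]
FD 13: (9,0) -> (22,0) [heading=0, draw]
FD 17: (22,0) -> (39,0) [heading=0, draw]
BK 8: (39,0) -> (31,0) [heading=0, draw]
FD 2: (31,0) -> (33,0) [heading=0, draw]
FD 12: (33,0) -> (45,0) [heading=0, draw]
LT 270: heading 0 -> 270
PU: pen up
FD 7: (45,0) -> (45,-7) [heading=270, move]
FD 20: (45,-7) -> (45,-27) [heading=270, move]
LT 270: heading 270 -> 180
FD 19: (45,-27) -> (26,-27) [heading=180, move]
BK 10: (26,-27) -> (36,-27) [heading=180, move]
LT 270: heading 180 -> 90
RT 90: heading 90 -> 0
Final: pos=(36,-27), heading=0, 6 segment(s) drawn
Segments drawn: 6

Answer: 6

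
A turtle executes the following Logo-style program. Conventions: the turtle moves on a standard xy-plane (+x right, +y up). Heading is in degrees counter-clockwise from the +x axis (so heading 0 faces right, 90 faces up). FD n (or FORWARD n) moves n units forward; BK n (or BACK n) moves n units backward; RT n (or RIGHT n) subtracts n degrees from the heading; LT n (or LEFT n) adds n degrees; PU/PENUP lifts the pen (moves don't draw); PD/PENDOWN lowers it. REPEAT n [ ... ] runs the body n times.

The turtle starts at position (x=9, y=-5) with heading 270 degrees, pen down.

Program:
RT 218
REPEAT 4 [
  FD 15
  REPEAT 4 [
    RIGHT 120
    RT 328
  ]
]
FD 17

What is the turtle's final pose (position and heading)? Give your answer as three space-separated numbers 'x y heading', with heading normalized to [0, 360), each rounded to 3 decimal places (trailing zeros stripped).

Executing turtle program step by step:
Start: pos=(9,-5), heading=270, pen down
RT 218: heading 270 -> 52
REPEAT 4 [
  -- iteration 1/4 --
  FD 15: (9,-5) -> (18.235,6.82) [heading=52, draw]
  REPEAT 4 [
    -- iteration 1/4 --
    RT 120: heading 52 -> 292
    RT 328: heading 292 -> 324
    -- iteration 2/4 --
    RT 120: heading 324 -> 204
    RT 328: heading 204 -> 236
    -- iteration 3/4 --
    RT 120: heading 236 -> 116
    RT 328: heading 116 -> 148
    -- iteration 4/4 --
    RT 120: heading 148 -> 28
    RT 328: heading 28 -> 60
  ]
  -- iteration 2/4 --
  FD 15: (18.235,6.82) -> (25.735,19.811) [heading=60, draw]
  REPEAT 4 [
    -- iteration 1/4 --
    RT 120: heading 60 -> 300
    RT 328: heading 300 -> 332
    -- iteration 2/4 --
    RT 120: heading 332 -> 212
    RT 328: heading 212 -> 244
    -- iteration 3/4 --
    RT 120: heading 244 -> 124
    RT 328: heading 124 -> 156
    -- iteration 4/4 --
    RT 120: heading 156 -> 36
    RT 328: heading 36 -> 68
  ]
  -- iteration 3/4 --
  FD 15: (25.735,19.811) -> (31.354,33.718) [heading=68, draw]
  REPEAT 4 [
    -- iteration 1/4 --
    RT 120: heading 68 -> 308
    RT 328: heading 308 -> 340
    -- iteration 2/4 --
    RT 120: heading 340 -> 220
    RT 328: heading 220 -> 252
    -- iteration 3/4 --
    RT 120: heading 252 -> 132
    RT 328: heading 132 -> 164
    -- iteration 4/4 --
    RT 120: heading 164 -> 44
    RT 328: heading 44 -> 76
  ]
  -- iteration 4/4 --
  FD 15: (31.354,33.718) -> (34.983,48.273) [heading=76, draw]
  REPEAT 4 [
    -- iteration 1/4 --
    RT 120: heading 76 -> 316
    RT 328: heading 316 -> 348
    -- iteration 2/4 --
    RT 120: heading 348 -> 228
    RT 328: heading 228 -> 260
    -- iteration 3/4 --
    RT 120: heading 260 -> 140
    RT 328: heading 140 -> 172
    -- iteration 4/4 --
    RT 120: heading 172 -> 52
    RT 328: heading 52 -> 84
  ]
]
FD 17: (34.983,48.273) -> (36.76,65.18) [heading=84, draw]
Final: pos=(36.76,65.18), heading=84, 5 segment(s) drawn

Answer: 36.76 65.18 84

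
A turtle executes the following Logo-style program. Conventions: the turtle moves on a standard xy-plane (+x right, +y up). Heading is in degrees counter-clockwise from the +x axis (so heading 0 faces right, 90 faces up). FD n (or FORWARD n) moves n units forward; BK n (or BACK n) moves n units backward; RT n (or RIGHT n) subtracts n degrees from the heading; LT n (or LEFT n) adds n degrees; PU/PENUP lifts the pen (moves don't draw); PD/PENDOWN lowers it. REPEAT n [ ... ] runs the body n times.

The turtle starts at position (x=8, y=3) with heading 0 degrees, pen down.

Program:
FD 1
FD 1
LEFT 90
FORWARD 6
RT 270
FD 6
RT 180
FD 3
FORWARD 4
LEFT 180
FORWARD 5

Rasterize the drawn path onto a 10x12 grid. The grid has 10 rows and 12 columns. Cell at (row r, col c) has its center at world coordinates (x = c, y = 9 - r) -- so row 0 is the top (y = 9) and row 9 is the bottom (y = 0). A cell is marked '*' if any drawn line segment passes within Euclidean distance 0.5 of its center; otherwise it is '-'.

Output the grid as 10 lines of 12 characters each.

Answer: ----********
----------*-
----------*-
----------*-
----------*-
----------*-
--------***-
------------
------------
------------

Derivation:
Segment 0: (8,3) -> (9,3)
Segment 1: (9,3) -> (10,3)
Segment 2: (10,3) -> (10,9)
Segment 3: (10,9) -> (4,9)
Segment 4: (4,9) -> (7,9)
Segment 5: (7,9) -> (11,9)
Segment 6: (11,9) -> (6,9)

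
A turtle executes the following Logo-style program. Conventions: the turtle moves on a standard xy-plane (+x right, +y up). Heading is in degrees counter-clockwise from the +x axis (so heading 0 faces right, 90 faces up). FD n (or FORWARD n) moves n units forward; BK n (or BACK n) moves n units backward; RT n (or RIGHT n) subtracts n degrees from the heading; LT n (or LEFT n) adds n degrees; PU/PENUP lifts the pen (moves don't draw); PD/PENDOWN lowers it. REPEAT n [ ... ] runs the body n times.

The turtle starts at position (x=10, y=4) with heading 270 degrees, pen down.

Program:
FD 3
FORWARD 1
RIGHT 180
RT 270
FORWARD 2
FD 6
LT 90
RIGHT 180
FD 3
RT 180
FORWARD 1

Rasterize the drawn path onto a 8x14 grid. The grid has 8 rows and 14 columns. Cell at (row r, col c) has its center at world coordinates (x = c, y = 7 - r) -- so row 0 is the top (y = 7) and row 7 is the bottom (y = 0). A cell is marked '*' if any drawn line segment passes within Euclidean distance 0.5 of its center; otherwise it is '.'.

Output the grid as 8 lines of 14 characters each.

Answer: ..............
..............
..............
..........*...
..*.......*...
..*.......*...
..*.......*...
..*********...

Derivation:
Segment 0: (10,4) -> (10,1)
Segment 1: (10,1) -> (10,0)
Segment 2: (10,0) -> (8,-0)
Segment 3: (8,-0) -> (2,-0)
Segment 4: (2,-0) -> (2,3)
Segment 5: (2,3) -> (2,2)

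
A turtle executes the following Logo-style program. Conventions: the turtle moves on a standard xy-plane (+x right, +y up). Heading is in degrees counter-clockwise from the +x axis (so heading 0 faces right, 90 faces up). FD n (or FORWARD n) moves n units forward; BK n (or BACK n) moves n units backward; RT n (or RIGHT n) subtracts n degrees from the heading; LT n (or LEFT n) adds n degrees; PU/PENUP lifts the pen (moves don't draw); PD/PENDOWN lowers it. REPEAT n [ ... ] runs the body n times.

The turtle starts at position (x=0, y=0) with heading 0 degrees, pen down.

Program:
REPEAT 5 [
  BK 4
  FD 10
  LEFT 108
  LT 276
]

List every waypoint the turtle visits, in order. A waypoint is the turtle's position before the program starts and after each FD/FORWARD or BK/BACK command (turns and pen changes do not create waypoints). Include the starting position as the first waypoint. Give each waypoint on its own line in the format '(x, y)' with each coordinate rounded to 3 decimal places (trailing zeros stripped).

Executing turtle program step by step:
Start: pos=(0,0), heading=0, pen down
REPEAT 5 [
  -- iteration 1/5 --
  BK 4: (0,0) -> (-4,0) [heading=0, draw]
  FD 10: (-4,0) -> (6,0) [heading=0, draw]
  LT 108: heading 0 -> 108
  LT 276: heading 108 -> 24
  -- iteration 2/5 --
  BK 4: (6,0) -> (2.346,-1.627) [heading=24, draw]
  FD 10: (2.346,-1.627) -> (11.481,2.44) [heading=24, draw]
  LT 108: heading 24 -> 132
  LT 276: heading 132 -> 48
  -- iteration 3/5 --
  BK 4: (11.481,2.44) -> (8.805,-0.532) [heading=48, draw]
  FD 10: (8.805,-0.532) -> (15.496,6.899) [heading=48, draw]
  LT 108: heading 48 -> 156
  LT 276: heading 156 -> 72
  -- iteration 4/5 --
  BK 4: (15.496,6.899) -> (14.26,3.095) [heading=72, draw]
  FD 10: (14.26,3.095) -> (17.35,12.606) [heading=72, draw]
  LT 108: heading 72 -> 180
  LT 276: heading 180 -> 96
  -- iteration 5/5 --
  BK 4: (17.35,12.606) -> (17.768,8.628) [heading=96, draw]
  FD 10: (17.768,8.628) -> (16.723,18.573) [heading=96, draw]
  LT 108: heading 96 -> 204
  LT 276: heading 204 -> 120
]
Final: pos=(16.723,18.573), heading=120, 10 segment(s) drawn
Waypoints (11 total):
(0, 0)
(-4, 0)
(6, 0)
(2.346, -1.627)
(11.481, 2.44)
(8.805, -0.532)
(15.496, 6.899)
(14.26, 3.095)
(17.35, 12.606)
(17.768, 8.628)
(16.723, 18.573)

Answer: (0, 0)
(-4, 0)
(6, 0)
(2.346, -1.627)
(11.481, 2.44)
(8.805, -0.532)
(15.496, 6.899)
(14.26, 3.095)
(17.35, 12.606)
(17.768, 8.628)
(16.723, 18.573)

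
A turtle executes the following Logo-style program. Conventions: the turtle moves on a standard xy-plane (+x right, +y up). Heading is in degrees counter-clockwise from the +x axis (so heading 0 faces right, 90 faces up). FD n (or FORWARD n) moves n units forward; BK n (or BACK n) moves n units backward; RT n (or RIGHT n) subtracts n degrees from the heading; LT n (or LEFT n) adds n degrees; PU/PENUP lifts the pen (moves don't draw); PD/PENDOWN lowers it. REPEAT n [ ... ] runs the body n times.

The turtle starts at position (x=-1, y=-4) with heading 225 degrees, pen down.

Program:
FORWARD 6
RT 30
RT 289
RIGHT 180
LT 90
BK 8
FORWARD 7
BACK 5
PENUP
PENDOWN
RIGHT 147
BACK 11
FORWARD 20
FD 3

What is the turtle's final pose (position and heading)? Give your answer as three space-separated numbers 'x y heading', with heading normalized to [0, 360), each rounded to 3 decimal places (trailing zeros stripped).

Answer: 11.238 -2.843 29

Derivation:
Executing turtle program step by step:
Start: pos=(-1,-4), heading=225, pen down
FD 6: (-1,-4) -> (-5.243,-8.243) [heading=225, draw]
RT 30: heading 225 -> 195
RT 289: heading 195 -> 266
RT 180: heading 266 -> 86
LT 90: heading 86 -> 176
BK 8: (-5.243,-8.243) -> (2.738,-8.801) [heading=176, draw]
FD 7: (2.738,-8.801) -> (-4.245,-8.312) [heading=176, draw]
BK 5: (-4.245,-8.312) -> (0.743,-8.661) [heading=176, draw]
PU: pen up
PD: pen down
RT 147: heading 176 -> 29
BK 11: (0.743,-8.661) -> (-8.878,-13.994) [heading=29, draw]
FD 20: (-8.878,-13.994) -> (8.614,-4.298) [heading=29, draw]
FD 3: (8.614,-4.298) -> (11.238,-2.843) [heading=29, draw]
Final: pos=(11.238,-2.843), heading=29, 7 segment(s) drawn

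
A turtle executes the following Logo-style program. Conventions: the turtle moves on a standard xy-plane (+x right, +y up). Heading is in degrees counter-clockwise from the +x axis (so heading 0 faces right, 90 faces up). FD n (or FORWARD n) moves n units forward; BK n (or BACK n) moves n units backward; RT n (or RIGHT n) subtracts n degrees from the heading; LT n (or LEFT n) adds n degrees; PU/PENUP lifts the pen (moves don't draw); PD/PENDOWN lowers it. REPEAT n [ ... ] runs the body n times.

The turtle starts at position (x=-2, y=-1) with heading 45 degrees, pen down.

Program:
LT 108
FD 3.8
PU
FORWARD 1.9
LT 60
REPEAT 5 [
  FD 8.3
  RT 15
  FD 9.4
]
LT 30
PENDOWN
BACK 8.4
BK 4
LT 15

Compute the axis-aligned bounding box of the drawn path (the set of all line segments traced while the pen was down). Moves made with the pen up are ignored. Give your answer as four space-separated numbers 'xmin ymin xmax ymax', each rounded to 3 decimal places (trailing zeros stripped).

Answer: -88.619 -1 -2 8.677

Derivation:
Executing turtle program step by step:
Start: pos=(-2,-1), heading=45, pen down
LT 108: heading 45 -> 153
FD 3.8: (-2,-1) -> (-5.386,0.725) [heading=153, draw]
PU: pen up
FD 1.9: (-5.386,0.725) -> (-7.079,1.588) [heading=153, move]
LT 60: heading 153 -> 213
REPEAT 5 [
  -- iteration 1/5 --
  FD 8.3: (-7.079,1.588) -> (-14.04,-2.933) [heading=213, move]
  RT 15: heading 213 -> 198
  FD 9.4: (-14.04,-2.933) -> (-22.98,-5.838) [heading=198, move]
  -- iteration 2/5 --
  FD 8.3: (-22.98,-5.838) -> (-30.873,-8.402) [heading=198, move]
  RT 15: heading 198 -> 183
  FD 9.4: (-30.873,-8.402) -> (-40.261,-8.894) [heading=183, move]
  -- iteration 3/5 --
  FD 8.3: (-40.261,-8.894) -> (-48.549,-9.329) [heading=183, move]
  RT 15: heading 183 -> 168
  FD 9.4: (-48.549,-9.329) -> (-57.744,-7.374) [heading=168, move]
  -- iteration 4/5 --
  FD 8.3: (-57.744,-7.374) -> (-65.862,-5.649) [heading=168, move]
  RT 15: heading 168 -> 153
  FD 9.4: (-65.862,-5.649) -> (-74.238,-1.381) [heading=153, move]
  -- iteration 5/5 --
  FD 8.3: (-74.238,-1.381) -> (-81.633,2.387) [heading=153, move]
  RT 15: heading 153 -> 138
  FD 9.4: (-81.633,2.387) -> (-88.619,8.677) [heading=138, move]
]
LT 30: heading 138 -> 168
PD: pen down
BK 8.4: (-88.619,8.677) -> (-80.402,6.93) [heading=168, draw]
BK 4: (-80.402,6.93) -> (-76.49,6.099) [heading=168, draw]
LT 15: heading 168 -> 183
Final: pos=(-76.49,6.099), heading=183, 3 segment(s) drawn

Segment endpoints: x in {-88.619, -80.402, -76.49, -5.386, -2}, y in {-1, 0.725, 6.099, 6.93, 8.677}
xmin=-88.619, ymin=-1, xmax=-2, ymax=8.677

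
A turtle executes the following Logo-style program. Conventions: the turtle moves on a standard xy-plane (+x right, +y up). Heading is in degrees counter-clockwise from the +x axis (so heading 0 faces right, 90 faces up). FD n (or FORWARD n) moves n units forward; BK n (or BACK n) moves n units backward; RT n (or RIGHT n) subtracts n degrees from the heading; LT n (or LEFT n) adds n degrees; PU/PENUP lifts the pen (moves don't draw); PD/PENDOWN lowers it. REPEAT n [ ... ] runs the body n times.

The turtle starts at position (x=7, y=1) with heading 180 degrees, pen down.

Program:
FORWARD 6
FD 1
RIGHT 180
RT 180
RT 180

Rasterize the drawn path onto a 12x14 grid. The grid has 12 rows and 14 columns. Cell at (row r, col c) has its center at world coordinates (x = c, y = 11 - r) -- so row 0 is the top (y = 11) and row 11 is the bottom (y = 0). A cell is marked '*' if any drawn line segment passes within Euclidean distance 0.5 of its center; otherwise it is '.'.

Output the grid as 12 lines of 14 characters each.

Answer: ..............
..............
..............
..............
..............
..............
..............
..............
..............
..............
********......
..............

Derivation:
Segment 0: (7,1) -> (1,1)
Segment 1: (1,1) -> (0,1)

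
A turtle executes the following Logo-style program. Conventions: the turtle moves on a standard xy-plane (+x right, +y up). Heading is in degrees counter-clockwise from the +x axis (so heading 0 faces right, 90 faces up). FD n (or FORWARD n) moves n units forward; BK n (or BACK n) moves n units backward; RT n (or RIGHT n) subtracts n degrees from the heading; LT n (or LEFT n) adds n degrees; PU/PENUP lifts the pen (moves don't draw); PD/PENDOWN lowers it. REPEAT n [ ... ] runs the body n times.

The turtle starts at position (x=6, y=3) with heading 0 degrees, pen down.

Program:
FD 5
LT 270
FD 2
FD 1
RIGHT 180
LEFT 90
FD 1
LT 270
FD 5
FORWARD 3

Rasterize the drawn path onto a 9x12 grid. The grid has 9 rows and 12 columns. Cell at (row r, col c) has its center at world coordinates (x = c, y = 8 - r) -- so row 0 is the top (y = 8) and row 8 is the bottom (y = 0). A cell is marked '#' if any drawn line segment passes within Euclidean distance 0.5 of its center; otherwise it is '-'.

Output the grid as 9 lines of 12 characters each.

Segment 0: (6,3) -> (11,3)
Segment 1: (11,3) -> (11,1)
Segment 2: (11,1) -> (11,0)
Segment 3: (11,0) -> (10,0)
Segment 4: (10,0) -> (10,5)
Segment 5: (10,5) -> (10,8)

Answer: ----------#-
----------#-
----------#-
----------#-
----------#-
------######
----------##
----------##
----------##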